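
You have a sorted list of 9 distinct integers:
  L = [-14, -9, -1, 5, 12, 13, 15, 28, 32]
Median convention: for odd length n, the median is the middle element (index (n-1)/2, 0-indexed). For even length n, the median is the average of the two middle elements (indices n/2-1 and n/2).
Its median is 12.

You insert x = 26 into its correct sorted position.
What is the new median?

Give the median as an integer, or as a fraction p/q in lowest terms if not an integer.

Old list (sorted, length 9): [-14, -9, -1, 5, 12, 13, 15, 28, 32]
Old median = 12
Insert x = 26
Old length odd (9). Middle was index 4 = 12.
New length even (10). New median = avg of two middle elements.
x = 26: 7 elements are < x, 2 elements are > x.
New sorted list: [-14, -9, -1, 5, 12, 13, 15, 26, 28, 32]
New median = 25/2

Answer: 25/2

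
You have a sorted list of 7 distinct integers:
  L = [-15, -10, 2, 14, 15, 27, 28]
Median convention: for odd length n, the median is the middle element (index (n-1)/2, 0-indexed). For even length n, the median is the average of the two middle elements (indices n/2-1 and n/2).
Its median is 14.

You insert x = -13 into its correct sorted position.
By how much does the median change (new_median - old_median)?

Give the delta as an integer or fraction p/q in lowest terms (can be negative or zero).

Old median = 14
After inserting x = -13: new sorted = [-15, -13, -10, 2, 14, 15, 27, 28]
New median = 8
Delta = 8 - 14 = -6

Answer: -6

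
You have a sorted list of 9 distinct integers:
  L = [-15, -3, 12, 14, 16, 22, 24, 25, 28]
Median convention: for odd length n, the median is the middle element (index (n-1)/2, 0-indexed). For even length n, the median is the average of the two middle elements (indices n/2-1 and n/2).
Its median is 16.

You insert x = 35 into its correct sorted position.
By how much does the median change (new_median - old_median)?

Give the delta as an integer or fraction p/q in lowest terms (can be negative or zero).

Old median = 16
After inserting x = 35: new sorted = [-15, -3, 12, 14, 16, 22, 24, 25, 28, 35]
New median = 19
Delta = 19 - 16 = 3

Answer: 3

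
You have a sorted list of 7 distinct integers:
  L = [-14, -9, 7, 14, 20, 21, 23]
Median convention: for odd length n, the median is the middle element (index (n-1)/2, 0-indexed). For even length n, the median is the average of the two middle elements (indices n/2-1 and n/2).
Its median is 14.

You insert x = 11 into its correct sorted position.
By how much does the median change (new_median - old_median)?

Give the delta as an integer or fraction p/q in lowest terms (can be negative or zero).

Answer: -3/2

Derivation:
Old median = 14
After inserting x = 11: new sorted = [-14, -9, 7, 11, 14, 20, 21, 23]
New median = 25/2
Delta = 25/2 - 14 = -3/2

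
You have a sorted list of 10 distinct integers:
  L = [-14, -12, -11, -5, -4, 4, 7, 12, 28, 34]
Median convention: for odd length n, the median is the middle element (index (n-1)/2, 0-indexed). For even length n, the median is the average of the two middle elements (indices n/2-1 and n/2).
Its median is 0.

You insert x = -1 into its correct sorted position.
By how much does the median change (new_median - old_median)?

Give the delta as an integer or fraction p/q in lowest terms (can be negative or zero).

Answer: -1

Derivation:
Old median = 0
After inserting x = -1: new sorted = [-14, -12, -11, -5, -4, -1, 4, 7, 12, 28, 34]
New median = -1
Delta = -1 - 0 = -1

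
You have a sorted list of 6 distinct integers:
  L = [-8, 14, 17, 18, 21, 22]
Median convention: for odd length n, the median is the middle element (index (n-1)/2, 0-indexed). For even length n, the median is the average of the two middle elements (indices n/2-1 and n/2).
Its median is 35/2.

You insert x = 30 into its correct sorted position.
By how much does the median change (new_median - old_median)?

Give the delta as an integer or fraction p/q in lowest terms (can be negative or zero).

Answer: 1/2

Derivation:
Old median = 35/2
After inserting x = 30: new sorted = [-8, 14, 17, 18, 21, 22, 30]
New median = 18
Delta = 18 - 35/2 = 1/2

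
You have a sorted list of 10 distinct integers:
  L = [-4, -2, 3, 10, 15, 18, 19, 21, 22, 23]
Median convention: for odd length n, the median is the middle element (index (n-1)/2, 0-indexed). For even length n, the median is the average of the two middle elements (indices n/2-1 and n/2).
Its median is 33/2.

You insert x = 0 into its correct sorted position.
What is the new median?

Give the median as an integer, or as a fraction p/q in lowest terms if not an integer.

Old list (sorted, length 10): [-4, -2, 3, 10, 15, 18, 19, 21, 22, 23]
Old median = 33/2
Insert x = 0
Old length even (10). Middle pair: indices 4,5 = 15,18.
New length odd (11). New median = single middle element.
x = 0: 2 elements are < x, 8 elements are > x.
New sorted list: [-4, -2, 0, 3, 10, 15, 18, 19, 21, 22, 23]
New median = 15

Answer: 15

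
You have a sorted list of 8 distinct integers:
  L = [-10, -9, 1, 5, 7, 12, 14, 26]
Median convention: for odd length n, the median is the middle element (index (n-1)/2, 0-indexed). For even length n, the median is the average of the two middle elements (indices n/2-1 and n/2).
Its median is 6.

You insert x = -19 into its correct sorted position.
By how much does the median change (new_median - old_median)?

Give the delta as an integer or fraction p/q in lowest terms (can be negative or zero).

Answer: -1

Derivation:
Old median = 6
After inserting x = -19: new sorted = [-19, -10, -9, 1, 5, 7, 12, 14, 26]
New median = 5
Delta = 5 - 6 = -1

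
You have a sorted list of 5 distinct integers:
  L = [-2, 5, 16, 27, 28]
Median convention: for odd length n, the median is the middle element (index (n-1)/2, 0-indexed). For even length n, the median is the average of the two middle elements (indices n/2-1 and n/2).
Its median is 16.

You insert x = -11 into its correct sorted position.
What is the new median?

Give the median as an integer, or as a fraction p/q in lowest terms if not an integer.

Answer: 21/2

Derivation:
Old list (sorted, length 5): [-2, 5, 16, 27, 28]
Old median = 16
Insert x = -11
Old length odd (5). Middle was index 2 = 16.
New length even (6). New median = avg of two middle elements.
x = -11: 0 elements are < x, 5 elements are > x.
New sorted list: [-11, -2, 5, 16, 27, 28]
New median = 21/2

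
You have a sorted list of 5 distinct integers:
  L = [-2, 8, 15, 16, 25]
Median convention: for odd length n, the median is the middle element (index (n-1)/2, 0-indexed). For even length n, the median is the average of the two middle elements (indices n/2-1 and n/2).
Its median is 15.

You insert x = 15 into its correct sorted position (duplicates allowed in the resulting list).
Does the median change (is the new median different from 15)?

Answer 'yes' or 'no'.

Old median = 15
Insert x = 15
New median = 15
Changed? no

Answer: no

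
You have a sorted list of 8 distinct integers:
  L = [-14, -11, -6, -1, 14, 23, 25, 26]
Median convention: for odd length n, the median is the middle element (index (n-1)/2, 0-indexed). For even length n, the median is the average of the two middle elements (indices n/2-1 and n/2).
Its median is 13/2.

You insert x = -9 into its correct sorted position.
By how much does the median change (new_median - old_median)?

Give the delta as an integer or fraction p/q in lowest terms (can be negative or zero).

Old median = 13/2
After inserting x = -9: new sorted = [-14, -11, -9, -6, -1, 14, 23, 25, 26]
New median = -1
Delta = -1 - 13/2 = -15/2

Answer: -15/2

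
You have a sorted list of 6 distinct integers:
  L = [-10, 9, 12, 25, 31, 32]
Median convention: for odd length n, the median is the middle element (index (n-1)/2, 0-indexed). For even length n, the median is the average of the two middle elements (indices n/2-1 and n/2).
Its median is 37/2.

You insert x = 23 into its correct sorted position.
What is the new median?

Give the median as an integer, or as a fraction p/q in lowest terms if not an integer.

Answer: 23

Derivation:
Old list (sorted, length 6): [-10, 9, 12, 25, 31, 32]
Old median = 37/2
Insert x = 23
Old length even (6). Middle pair: indices 2,3 = 12,25.
New length odd (7). New median = single middle element.
x = 23: 3 elements are < x, 3 elements are > x.
New sorted list: [-10, 9, 12, 23, 25, 31, 32]
New median = 23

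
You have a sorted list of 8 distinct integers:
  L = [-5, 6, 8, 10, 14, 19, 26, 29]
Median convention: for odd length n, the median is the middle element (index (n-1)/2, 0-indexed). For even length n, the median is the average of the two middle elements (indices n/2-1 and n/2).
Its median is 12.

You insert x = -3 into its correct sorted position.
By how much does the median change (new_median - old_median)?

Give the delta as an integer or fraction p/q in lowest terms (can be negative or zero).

Answer: -2

Derivation:
Old median = 12
After inserting x = -3: new sorted = [-5, -3, 6, 8, 10, 14, 19, 26, 29]
New median = 10
Delta = 10 - 12 = -2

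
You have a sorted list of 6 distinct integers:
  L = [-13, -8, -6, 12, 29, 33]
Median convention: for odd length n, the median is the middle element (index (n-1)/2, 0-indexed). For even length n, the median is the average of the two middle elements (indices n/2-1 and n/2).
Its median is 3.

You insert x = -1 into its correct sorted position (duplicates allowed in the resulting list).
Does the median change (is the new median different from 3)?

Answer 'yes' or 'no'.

Answer: yes

Derivation:
Old median = 3
Insert x = -1
New median = -1
Changed? yes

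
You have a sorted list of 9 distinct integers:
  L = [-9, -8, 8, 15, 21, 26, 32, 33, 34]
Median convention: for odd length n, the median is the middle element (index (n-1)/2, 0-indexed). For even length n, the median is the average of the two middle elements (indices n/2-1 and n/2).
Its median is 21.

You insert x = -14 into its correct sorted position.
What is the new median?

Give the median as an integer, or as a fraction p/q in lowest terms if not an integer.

Answer: 18

Derivation:
Old list (sorted, length 9): [-9, -8, 8, 15, 21, 26, 32, 33, 34]
Old median = 21
Insert x = -14
Old length odd (9). Middle was index 4 = 21.
New length even (10). New median = avg of two middle elements.
x = -14: 0 elements are < x, 9 elements are > x.
New sorted list: [-14, -9, -8, 8, 15, 21, 26, 32, 33, 34]
New median = 18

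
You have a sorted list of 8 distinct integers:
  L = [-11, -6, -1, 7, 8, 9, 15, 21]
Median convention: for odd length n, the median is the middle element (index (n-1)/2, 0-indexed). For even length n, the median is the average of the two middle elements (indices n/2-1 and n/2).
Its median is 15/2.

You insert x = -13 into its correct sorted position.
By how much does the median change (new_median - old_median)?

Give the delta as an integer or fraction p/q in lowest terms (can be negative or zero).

Old median = 15/2
After inserting x = -13: new sorted = [-13, -11, -6, -1, 7, 8, 9, 15, 21]
New median = 7
Delta = 7 - 15/2 = -1/2

Answer: -1/2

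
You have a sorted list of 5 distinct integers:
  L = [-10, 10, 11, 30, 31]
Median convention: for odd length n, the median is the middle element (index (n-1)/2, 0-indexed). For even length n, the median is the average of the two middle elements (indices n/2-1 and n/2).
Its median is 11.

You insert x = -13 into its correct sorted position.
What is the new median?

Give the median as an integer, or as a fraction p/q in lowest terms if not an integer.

Answer: 21/2

Derivation:
Old list (sorted, length 5): [-10, 10, 11, 30, 31]
Old median = 11
Insert x = -13
Old length odd (5). Middle was index 2 = 11.
New length even (6). New median = avg of two middle elements.
x = -13: 0 elements are < x, 5 elements are > x.
New sorted list: [-13, -10, 10, 11, 30, 31]
New median = 21/2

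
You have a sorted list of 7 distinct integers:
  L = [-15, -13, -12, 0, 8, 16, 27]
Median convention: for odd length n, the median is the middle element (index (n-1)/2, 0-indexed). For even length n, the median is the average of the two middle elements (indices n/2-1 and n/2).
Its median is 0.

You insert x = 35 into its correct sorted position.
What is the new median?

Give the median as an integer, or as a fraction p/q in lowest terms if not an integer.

Old list (sorted, length 7): [-15, -13, -12, 0, 8, 16, 27]
Old median = 0
Insert x = 35
Old length odd (7). Middle was index 3 = 0.
New length even (8). New median = avg of two middle elements.
x = 35: 7 elements are < x, 0 elements are > x.
New sorted list: [-15, -13, -12, 0, 8, 16, 27, 35]
New median = 4

Answer: 4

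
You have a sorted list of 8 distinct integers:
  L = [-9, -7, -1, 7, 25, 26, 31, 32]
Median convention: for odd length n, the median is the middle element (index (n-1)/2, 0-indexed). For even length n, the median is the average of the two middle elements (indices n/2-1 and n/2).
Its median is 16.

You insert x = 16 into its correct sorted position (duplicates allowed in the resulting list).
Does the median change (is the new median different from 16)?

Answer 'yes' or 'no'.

Answer: no

Derivation:
Old median = 16
Insert x = 16
New median = 16
Changed? no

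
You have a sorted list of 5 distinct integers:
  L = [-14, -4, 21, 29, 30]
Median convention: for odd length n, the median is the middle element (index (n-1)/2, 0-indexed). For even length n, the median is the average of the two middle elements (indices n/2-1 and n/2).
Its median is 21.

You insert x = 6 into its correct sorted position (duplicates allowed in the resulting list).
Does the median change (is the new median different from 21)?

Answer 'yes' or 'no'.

Answer: yes

Derivation:
Old median = 21
Insert x = 6
New median = 27/2
Changed? yes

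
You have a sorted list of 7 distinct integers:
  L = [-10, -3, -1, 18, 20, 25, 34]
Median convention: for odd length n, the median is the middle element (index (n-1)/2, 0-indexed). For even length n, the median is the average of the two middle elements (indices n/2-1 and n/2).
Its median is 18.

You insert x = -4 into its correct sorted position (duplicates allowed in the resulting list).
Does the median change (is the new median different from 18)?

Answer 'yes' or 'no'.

Answer: yes

Derivation:
Old median = 18
Insert x = -4
New median = 17/2
Changed? yes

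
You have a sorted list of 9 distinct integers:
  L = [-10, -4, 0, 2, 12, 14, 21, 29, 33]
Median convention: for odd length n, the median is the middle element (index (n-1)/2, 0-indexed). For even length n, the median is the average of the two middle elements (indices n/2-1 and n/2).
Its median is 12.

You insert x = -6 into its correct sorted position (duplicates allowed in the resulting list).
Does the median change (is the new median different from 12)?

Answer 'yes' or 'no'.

Old median = 12
Insert x = -6
New median = 7
Changed? yes

Answer: yes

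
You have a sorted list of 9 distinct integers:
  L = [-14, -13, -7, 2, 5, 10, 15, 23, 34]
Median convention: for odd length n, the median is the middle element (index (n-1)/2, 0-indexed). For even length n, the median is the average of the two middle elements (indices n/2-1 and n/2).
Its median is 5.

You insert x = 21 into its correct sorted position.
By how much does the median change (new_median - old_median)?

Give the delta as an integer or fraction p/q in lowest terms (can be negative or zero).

Old median = 5
After inserting x = 21: new sorted = [-14, -13, -7, 2, 5, 10, 15, 21, 23, 34]
New median = 15/2
Delta = 15/2 - 5 = 5/2

Answer: 5/2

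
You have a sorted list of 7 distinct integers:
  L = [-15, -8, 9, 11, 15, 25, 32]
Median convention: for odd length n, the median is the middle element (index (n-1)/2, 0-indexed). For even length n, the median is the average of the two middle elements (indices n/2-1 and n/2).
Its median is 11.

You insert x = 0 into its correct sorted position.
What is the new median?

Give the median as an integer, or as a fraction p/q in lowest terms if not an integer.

Old list (sorted, length 7): [-15, -8, 9, 11, 15, 25, 32]
Old median = 11
Insert x = 0
Old length odd (7). Middle was index 3 = 11.
New length even (8). New median = avg of two middle elements.
x = 0: 2 elements are < x, 5 elements are > x.
New sorted list: [-15, -8, 0, 9, 11, 15, 25, 32]
New median = 10

Answer: 10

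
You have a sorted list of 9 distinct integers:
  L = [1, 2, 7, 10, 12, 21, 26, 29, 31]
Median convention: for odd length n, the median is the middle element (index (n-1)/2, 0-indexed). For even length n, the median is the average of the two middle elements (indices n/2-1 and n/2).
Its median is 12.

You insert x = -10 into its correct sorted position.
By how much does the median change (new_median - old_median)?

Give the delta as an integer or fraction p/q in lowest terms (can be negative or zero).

Old median = 12
After inserting x = -10: new sorted = [-10, 1, 2, 7, 10, 12, 21, 26, 29, 31]
New median = 11
Delta = 11 - 12 = -1

Answer: -1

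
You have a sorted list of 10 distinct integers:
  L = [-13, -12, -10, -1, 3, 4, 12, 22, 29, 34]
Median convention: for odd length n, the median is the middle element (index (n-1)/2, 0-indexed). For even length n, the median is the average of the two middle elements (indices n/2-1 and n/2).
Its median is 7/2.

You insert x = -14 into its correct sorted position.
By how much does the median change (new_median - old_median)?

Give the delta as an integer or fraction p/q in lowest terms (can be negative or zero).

Old median = 7/2
After inserting x = -14: new sorted = [-14, -13, -12, -10, -1, 3, 4, 12, 22, 29, 34]
New median = 3
Delta = 3 - 7/2 = -1/2

Answer: -1/2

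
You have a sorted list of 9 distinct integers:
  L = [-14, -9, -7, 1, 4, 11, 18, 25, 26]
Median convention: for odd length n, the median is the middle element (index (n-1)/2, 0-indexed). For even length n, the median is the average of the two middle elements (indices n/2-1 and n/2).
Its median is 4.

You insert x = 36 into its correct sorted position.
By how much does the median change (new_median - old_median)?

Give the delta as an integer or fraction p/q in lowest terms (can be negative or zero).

Answer: 7/2

Derivation:
Old median = 4
After inserting x = 36: new sorted = [-14, -9, -7, 1, 4, 11, 18, 25, 26, 36]
New median = 15/2
Delta = 15/2 - 4 = 7/2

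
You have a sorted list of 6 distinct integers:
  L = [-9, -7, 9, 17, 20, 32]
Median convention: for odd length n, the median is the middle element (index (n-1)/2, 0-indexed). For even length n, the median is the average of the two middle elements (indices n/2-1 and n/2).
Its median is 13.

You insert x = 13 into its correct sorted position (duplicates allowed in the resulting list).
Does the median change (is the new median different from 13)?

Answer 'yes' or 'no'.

Answer: no

Derivation:
Old median = 13
Insert x = 13
New median = 13
Changed? no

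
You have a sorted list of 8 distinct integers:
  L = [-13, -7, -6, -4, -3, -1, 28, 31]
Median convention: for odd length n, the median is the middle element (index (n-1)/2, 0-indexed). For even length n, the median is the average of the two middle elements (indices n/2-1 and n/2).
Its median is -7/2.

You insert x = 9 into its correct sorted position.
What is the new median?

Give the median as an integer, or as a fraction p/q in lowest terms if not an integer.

Old list (sorted, length 8): [-13, -7, -6, -4, -3, -1, 28, 31]
Old median = -7/2
Insert x = 9
Old length even (8). Middle pair: indices 3,4 = -4,-3.
New length odd (9). New median = single middle element.
x = 9: 6 elements are < x, 2 elements are > x.
New sorted list: [-13, -7, -6, -4, -3, -1, 9, 28, 31]
New median = -3

Answer: -3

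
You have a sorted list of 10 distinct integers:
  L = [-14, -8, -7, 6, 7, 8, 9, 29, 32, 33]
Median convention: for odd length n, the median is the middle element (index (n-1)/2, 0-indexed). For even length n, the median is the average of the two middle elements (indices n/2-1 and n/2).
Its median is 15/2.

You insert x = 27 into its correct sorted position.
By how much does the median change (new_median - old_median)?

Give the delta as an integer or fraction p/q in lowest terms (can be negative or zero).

Old median = 15/2
After inserting x = 27: new sorted = [-14, -8, -7, 6, 7, 8, 9, 27, 29, 32, 33]
New median = 8
Delta = 8 - 15/2 = 1/2

Answer: 1/2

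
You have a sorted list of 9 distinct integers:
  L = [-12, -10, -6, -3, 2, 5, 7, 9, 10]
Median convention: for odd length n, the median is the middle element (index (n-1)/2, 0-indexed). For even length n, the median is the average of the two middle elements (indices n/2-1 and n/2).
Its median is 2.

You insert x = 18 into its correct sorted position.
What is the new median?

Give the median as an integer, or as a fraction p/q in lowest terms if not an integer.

Answer: 7/2

Derivation:
Old list (sorted, length 9): [-12, -10, -6, -3, 2, 5, 7, 9, 10]
Old median = 2
Insert x = 18
Old length odd (9). Middle was index 4 = 2.
New length even (10). New median = avg of two middle elements.
x = 18: 9 elements are < x, 0 elements are > x.
New sorted list: [-12, -10, -6, -3, 2, 5, 7, 9, 10, 18]
New median = 7/2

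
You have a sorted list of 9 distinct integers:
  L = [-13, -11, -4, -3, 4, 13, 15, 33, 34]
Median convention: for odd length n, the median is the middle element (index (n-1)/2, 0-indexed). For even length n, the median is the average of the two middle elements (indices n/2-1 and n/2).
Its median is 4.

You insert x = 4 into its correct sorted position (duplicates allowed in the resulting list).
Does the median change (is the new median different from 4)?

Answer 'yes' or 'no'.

Old median = 4
Insert x = 4
New median = 4
Changed? no

Answer: no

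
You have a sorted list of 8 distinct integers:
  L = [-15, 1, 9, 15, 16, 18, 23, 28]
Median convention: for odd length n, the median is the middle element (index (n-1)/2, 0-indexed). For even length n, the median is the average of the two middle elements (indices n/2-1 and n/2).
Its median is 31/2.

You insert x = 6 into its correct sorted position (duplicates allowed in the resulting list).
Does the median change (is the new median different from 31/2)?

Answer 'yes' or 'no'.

Answer: yes

Derivation:
Old median = 31/2
Insert x = 6
New median = 15
Changed? yes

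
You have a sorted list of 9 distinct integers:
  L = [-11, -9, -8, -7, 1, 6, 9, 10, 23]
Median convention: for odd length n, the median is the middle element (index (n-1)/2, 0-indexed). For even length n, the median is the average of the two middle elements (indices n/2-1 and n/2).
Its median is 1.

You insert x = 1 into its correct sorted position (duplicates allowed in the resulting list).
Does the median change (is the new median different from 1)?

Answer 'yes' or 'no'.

Old median = 1
Insert x = 1
New median = 1
Changed? no

Answer: no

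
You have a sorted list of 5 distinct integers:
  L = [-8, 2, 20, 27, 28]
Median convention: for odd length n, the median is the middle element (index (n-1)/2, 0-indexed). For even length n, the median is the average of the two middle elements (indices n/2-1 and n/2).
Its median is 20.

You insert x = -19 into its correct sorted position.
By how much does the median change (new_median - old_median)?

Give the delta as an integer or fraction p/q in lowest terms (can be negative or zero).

Old median = 20
After inserting x = -19: new sorted = [-19, -8, 2, 20, 27, 28]
New median = 11
Delta = 11 - 20 = -9

Answer: -9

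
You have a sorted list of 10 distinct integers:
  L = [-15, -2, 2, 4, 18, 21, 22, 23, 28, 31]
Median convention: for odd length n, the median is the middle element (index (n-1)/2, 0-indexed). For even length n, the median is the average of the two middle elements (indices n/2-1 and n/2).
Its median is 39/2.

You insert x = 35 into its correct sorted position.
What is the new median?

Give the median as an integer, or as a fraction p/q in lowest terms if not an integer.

Old list (sorted, length 10): [-15, -2, 2, 4, 18, 21, 22, 23, 28, 31]
Old median = 39/2
Insert x = 35
Old length even (10). Middle pair: indices 4,5 = 18,21.
New length odd (11). New median = single middle element.
x = 35: 10 elements are < x, 0 elements are > x.
New sorted list: [-15, -2, 2, 4, 18, 21, 22, 23, 28, 31, 35]
New median = 21

Answer: 21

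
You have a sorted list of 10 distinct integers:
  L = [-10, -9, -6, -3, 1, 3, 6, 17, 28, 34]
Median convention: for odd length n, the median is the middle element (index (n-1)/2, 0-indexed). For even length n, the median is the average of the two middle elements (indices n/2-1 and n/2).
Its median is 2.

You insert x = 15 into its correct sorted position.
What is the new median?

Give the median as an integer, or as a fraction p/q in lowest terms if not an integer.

Answer: 3

Derivation:
Old list (sorted, length 10): [-10, -9, -6, -3, 1, 3, 6, 17, 28, 34]
Old median = 2
Insert x = 15
Old length even (10). Middle pair: indices 4,5 = 1,3.
New length odd (11). New median = single middle element.
x = 15: 7 elements are < x, 3 elements are > x.
New sorted list: [-10, -9, -6, -3, 1, 3, 6, 15, 17, 28, 34]
New median = 3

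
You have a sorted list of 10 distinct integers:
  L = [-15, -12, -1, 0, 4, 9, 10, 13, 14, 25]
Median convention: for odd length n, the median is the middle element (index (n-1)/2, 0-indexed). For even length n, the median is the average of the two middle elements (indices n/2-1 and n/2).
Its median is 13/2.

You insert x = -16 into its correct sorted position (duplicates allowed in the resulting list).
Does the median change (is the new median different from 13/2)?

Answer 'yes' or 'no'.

Old median = 13/2
Insert x = -16
New median = 4
Changed? yes

Answer: yes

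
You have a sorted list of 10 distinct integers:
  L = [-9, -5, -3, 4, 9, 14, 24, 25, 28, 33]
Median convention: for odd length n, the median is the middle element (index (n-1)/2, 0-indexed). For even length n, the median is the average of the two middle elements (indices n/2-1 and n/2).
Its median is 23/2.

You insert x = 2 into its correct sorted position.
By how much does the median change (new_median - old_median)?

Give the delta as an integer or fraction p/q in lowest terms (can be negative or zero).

Old median = 23/2
After inserting x = 2: new sorted = [-9, -5, -3, 2, 4, 9, 14, 24, 25, 28, 33]
New median = 9
Delta = 9 - 23/2 = -5/2

Answer: -5/2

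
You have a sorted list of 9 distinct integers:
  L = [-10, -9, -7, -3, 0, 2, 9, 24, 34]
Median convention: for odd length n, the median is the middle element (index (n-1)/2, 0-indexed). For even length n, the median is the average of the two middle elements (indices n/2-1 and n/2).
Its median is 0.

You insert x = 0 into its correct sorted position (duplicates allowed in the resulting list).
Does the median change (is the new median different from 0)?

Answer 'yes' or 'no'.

Old median = 0
Insert x = 0
New median = 0
Changed? no

Answer: no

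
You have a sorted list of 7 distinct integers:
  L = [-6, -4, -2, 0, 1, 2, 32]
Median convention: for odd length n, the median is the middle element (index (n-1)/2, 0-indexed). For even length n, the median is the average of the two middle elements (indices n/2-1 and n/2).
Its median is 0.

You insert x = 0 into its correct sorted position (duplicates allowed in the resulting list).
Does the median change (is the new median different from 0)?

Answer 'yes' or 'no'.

Answer: no

Derivation:
Old median = 0
Insert x = 0
New median = 0
Changed? no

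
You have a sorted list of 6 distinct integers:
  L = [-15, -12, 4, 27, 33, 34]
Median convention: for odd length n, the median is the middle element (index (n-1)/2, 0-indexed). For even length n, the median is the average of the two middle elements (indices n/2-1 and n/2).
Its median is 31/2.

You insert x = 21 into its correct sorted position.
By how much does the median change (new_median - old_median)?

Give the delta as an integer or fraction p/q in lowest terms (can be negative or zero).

Answer: 11/2

Derivation:
Old median = 31/2
After inserting x = 21: new sorted = [-15, -12, 4, 21, 27, 33, 34]
New median = 21
Delta = 21 - 31/2 = 11/2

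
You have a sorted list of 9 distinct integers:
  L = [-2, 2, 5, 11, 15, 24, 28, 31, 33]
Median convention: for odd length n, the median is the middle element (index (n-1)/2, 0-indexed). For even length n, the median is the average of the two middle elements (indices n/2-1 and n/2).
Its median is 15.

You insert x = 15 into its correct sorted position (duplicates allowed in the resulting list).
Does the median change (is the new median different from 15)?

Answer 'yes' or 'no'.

Old median = 15
Insert x = 15
New median = 15
Changed? no

Answer: no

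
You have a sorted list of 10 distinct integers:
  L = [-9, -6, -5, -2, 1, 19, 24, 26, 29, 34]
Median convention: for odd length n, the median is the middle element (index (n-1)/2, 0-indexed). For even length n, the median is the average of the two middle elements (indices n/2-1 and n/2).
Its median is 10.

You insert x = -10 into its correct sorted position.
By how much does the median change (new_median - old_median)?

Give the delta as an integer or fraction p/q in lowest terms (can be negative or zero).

Answer: -9

Derivation:
Old median = 10
After inserting x = -10: new sorted = [-10, -9, -6, -5, -2, 1, 19, 24, 26, 29, 34]
New median = 1
Delta = 1 - 10 = -9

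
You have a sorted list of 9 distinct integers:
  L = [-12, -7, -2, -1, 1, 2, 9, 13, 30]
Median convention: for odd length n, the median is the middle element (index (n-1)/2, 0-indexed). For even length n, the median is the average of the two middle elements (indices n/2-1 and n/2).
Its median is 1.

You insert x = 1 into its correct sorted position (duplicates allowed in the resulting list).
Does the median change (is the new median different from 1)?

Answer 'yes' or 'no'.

Old median = 1
Insert x = 1
New median = 1
Changed? no

Answer: no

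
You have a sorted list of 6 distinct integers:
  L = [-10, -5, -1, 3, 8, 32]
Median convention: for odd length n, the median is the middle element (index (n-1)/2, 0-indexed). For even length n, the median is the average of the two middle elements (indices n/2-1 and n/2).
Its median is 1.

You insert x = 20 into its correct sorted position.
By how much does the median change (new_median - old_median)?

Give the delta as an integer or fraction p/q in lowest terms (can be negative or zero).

Answer: 2

Derivation:
Old median = 1
After inserting x = 20: new sorted = [-10, -5, -1, 3, 8, 20, 32]
New median = 3
Delta = 3 - 1 = 2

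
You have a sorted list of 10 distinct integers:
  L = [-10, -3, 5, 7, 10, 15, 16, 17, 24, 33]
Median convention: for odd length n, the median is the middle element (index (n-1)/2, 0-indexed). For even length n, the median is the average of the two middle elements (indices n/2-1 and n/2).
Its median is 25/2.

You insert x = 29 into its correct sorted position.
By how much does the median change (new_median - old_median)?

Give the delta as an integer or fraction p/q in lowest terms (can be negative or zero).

Answer: 5/2

Derivation:
Old median = 25/2
After inserting x = 29: new sorted = [-10, -3, 5, 7, 10, 15, 16, 17, 24, 29, 33]
New median = 15
Delta = 15 - 25/2 = 5/2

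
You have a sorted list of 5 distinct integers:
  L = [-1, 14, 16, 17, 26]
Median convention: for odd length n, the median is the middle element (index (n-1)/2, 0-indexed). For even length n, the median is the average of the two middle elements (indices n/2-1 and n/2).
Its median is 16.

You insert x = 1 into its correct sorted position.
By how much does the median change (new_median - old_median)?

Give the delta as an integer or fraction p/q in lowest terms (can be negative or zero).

Answer: -1

Derivation:
Old median = 16
After inserting x = 1: new sorted = [-1, 1, 14, 16, 17, 26]
New median = 15
Delta = 15 - 16 = -1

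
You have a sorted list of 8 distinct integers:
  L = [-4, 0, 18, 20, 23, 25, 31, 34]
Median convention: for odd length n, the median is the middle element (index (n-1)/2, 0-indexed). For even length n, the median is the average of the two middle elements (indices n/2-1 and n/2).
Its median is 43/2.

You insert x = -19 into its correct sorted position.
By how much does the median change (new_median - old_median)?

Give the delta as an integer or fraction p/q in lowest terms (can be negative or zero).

Old median = 43/2
After inserting x = -19: new sorted = [-19, -4, 0, 18, 20, 23, 25, 31, 34]
New median = 20
Delta = 20 - 43/2 = -3/2

Answer: -3/2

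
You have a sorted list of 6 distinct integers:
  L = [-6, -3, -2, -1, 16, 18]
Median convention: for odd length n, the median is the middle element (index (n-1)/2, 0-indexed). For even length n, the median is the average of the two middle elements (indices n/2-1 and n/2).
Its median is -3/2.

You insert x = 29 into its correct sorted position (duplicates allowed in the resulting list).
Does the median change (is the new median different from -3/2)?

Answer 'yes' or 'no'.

Answer: yes

Derivation:
Old median = -3/2
Insert x = 29
New median = -1
Changed? yes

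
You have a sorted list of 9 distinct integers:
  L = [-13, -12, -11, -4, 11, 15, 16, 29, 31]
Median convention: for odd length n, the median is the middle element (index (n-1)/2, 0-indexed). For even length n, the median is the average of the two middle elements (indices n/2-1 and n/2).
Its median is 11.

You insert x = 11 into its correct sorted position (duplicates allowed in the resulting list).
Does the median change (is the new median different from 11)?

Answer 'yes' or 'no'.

Answer: no

Derivation:
Old median = 11
Insert x = 11
New median = 11
Changed? no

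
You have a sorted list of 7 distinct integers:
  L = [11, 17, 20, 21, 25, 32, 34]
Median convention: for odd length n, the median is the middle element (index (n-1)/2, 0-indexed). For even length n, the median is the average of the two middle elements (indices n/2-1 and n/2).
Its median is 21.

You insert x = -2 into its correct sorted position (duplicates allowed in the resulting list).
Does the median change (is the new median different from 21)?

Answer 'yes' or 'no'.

Old median = 21
Insert x = -2
New median = 41/2
Changed? yes

Answer: yes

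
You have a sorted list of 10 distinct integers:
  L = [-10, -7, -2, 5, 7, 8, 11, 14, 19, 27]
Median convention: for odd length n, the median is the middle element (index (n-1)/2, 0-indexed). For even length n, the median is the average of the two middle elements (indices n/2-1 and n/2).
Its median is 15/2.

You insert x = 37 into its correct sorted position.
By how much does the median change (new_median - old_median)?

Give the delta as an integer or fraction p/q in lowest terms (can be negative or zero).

Answer: 1/2

Derivation:
Old median = 15/2
After inserting x = 37: new sorted = [-10, -7, -2, 5, 7, 8, 11, 14, 19, 27, 37]
New median = 8
Delta = 8 - 15/2 = 1/2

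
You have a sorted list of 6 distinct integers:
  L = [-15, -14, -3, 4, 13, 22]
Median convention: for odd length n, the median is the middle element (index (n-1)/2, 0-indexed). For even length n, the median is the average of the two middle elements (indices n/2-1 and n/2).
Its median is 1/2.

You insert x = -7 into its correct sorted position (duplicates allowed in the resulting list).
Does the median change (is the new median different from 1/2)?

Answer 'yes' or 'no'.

Answer: yes

Derivation:
Old median = 1/2
Insert x = -7
New median = -3
Changed? yes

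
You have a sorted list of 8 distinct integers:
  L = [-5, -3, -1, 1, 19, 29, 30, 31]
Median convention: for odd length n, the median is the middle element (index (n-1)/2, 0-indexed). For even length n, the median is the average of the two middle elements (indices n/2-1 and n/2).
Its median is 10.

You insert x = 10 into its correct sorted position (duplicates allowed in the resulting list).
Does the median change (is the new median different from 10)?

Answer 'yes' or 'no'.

Answer: no

Derivation:
Old median = 10
Insert x = 10
New median = 10
Changed? no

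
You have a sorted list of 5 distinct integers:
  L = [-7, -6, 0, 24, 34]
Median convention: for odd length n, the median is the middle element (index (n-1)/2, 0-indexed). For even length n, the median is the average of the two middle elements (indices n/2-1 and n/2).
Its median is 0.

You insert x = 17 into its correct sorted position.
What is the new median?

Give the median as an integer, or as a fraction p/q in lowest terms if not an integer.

Answer: 17/2

Derivation:
Old list (sorted, length 5): [-7, -6, 0, 24, 34]
Old median = 0
Insert x = 17
Old length odd (5). Middle was index 2 = 0.
New length even (6). New median = avg of two middle elements.
x = 17: 3 elements are < x, 2 elements are > x.
New sorted list: [-7, -6, 0, 17, 24, 34]
New median = 17/2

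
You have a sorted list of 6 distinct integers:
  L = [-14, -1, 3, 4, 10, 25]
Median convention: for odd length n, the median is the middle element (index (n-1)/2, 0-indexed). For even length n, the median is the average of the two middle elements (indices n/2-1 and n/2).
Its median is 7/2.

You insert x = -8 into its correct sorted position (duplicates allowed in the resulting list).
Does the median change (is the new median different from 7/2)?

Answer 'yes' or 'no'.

Old median = 7/2
Insert x = -8
New median = 3
Changed? yes

Answer: yes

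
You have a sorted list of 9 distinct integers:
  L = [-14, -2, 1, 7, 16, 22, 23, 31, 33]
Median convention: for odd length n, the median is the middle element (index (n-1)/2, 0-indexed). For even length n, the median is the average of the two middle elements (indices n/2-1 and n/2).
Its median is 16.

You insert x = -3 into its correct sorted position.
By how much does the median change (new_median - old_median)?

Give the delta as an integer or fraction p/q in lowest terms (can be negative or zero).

Old median = 16
After inserting x = -3: new sorted = [-14, -3, -2, 1, 7, 16, 22, 23, 31, 33]
New median = 23/2
Delta = 23/2 - 16 = -9/2

Answer: -9/2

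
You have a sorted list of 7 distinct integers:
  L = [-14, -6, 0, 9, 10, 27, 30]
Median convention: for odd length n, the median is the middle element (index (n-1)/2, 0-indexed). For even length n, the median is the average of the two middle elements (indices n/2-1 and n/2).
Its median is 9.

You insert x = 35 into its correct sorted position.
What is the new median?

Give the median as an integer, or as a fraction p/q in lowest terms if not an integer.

Old list (sorted, length 7): [-14, -6, 0, 9, 10, 27, 30]
Old median = 9
Insert x = 35
Old length odd (7). Middle was index 3 = 9.
New length even (8). New median = avg of two middle elements.
x = 35: 7 elements are < x, 0 elements are > x.
New sorted list: [-14, -6, 0, 9, 10, 27, 30, 35]
New median = 19/2

Answer: 19/2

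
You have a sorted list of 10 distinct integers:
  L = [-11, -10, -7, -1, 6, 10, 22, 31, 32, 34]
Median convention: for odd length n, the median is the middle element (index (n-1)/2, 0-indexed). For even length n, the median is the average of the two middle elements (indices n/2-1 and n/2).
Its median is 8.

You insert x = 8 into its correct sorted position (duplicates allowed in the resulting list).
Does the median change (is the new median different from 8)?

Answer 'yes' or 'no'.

Old median = 8
Insert x = 8
New median = 8
Changed? no

Answer: no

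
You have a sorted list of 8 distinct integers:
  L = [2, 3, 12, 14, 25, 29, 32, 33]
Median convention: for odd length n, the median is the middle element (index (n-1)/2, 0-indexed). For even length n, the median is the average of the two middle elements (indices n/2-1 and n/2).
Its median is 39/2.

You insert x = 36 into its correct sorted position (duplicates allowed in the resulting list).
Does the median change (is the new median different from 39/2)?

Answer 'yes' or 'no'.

Old median = 39/2
Insert x = 36
New median = 25
Changed? yes

Answer: yes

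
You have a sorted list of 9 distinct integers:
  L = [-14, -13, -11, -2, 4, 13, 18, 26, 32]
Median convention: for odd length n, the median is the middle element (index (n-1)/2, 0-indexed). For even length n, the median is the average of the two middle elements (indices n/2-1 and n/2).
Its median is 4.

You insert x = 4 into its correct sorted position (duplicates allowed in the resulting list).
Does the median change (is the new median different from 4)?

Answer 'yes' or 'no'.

Old median = 4
Insert x = 4
New median = 4
Changed? no

Answer: no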